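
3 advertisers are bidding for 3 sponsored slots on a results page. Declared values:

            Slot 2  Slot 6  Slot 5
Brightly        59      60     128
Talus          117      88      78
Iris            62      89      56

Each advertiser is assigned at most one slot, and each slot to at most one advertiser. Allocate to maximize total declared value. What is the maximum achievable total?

Maximum total: $334

This is the linear assignment problem.
Optimal: Brightly→Slot 5 ($128), Talus→Slot 2 ($117), Iris→Slot 6 ($89) — total 128+117+89 = $334.
Checked against all permutations: $334 is optimal.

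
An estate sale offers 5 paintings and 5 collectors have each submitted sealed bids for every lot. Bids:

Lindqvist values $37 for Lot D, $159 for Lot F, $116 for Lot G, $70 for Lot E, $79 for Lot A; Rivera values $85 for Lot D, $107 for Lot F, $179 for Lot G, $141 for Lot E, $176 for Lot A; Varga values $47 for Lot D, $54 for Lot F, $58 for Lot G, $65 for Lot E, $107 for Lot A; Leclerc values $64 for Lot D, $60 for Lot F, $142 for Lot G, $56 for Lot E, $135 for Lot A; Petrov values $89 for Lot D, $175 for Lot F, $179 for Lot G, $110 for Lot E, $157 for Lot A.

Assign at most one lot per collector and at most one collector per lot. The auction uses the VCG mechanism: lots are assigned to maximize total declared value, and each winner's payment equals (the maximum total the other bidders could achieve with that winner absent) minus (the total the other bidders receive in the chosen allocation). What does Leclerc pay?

Leclerc pays $60.

Efficient allocation: Lindqvist→Lot F ($159), Rivera→Lot E ($141), Varga→Lot D ($47), Leclerc→Lot A ($135), Petrov→Lot G ($179); total welfare W = $661.
Leclerc receives Lot A at value $135, so the others get W − 135 = $526.
Without Leclerc: best allocation of the remaining 4 bidders over all 5 lots is Lindqvist→Lot F ($159), Rivera→Lot E ($141), Varga→Lot A ($107), Petrov→Lot G ($179), total $586.
VCG payment = (others' best without Leclerc) − (others' welfare with Leclerc) = 586 − 526 = $60.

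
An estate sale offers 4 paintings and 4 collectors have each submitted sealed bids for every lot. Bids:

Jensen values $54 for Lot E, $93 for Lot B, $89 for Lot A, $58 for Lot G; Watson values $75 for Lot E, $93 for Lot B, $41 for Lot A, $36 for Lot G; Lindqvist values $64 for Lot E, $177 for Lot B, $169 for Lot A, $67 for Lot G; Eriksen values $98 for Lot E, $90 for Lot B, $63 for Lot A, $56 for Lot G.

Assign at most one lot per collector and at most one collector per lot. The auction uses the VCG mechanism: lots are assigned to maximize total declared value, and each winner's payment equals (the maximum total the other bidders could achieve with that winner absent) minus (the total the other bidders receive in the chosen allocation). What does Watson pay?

Efficient allocation: Jensen→Lot G ($58), Watson→Lot B ($93), Lindqvist→Lot A ($169), Eriksen→Lot E ($98); total welfare W = $418.
Watson receives Lot B at value $93, so the others get W − 93 = $325.
Without Watson: best allocation of the remaining 3 bidders over all 4 lots is Jensen→Lot A ($89), Lindqvist→Lot B ($177), Eriksen→Lot E ($98), total $364.
VCG payment = (others' best without Watson) − (others' welfare with Watson) = 364 − 325 = $39.

Watson pays $39.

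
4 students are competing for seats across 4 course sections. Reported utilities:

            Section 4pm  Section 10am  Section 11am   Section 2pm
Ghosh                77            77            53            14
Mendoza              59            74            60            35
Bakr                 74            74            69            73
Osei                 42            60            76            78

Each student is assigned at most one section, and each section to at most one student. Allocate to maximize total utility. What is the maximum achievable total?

Maximum total: 300 points

Optimal: Ghosh→Section 4pm (77 points), Mendoza→Section 10am (74 points), Bakr→Section 2pm (73 points), Osei→Section 11am (76 points) — total 77+74+73+76 = 300 points.
Swapping Mendoza↔Osei (Mendoza→Section 11am 60 points, Osei→Section 10am 60 points) loses 30.
Every other assignment is strictly worse.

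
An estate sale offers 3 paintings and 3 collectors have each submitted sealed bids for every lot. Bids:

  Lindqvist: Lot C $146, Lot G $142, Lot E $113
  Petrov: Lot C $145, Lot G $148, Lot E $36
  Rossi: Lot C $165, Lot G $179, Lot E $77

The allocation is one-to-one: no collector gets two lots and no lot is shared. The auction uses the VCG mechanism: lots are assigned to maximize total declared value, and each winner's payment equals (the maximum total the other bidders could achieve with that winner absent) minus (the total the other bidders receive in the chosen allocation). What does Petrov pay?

Efficient allocation: Lindqvist→Lot E ($113), Petrov→Lot C ($145), Rossi→Lot G ($179); total welfare W = $437.
Petrov receives Lot C at value $145, so the others get W − 145 = $292.
Without Petrov: best allocation of the remaining 2 bidders over all 3 lots is Lindqvist→Lot C ($146), Rossi→Lot G ($179), total $325.
VCG payment = (others' best without Petrov) − (others' welfare with Petrov) = 325 − 292 = $33.

Petrov pays $33.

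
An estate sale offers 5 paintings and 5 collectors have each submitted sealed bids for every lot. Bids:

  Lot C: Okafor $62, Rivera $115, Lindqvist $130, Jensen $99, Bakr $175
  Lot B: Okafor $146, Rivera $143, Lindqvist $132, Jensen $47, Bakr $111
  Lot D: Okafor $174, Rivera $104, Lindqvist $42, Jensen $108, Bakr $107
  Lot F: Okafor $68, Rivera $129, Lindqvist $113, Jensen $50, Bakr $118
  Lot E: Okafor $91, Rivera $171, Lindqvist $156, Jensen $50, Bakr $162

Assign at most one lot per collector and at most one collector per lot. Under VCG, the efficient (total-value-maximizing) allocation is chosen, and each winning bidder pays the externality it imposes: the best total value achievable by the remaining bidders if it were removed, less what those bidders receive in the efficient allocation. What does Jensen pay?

Efficient allocation: Okafor→Lot B ($146), Rivera→Lot F ($129), Lindqvist→Lot E ($156), Jensen→Lot D ($108), Bakr→Lot C ($175); total welfare W = $714.
Jensen receives Lot D at value $108, so the others get W − 108 = $606.
Without Jensen: best allocation of the remaining 4 bidders over all 5 lots is Okafor→Lot D ($174), Rivera→Lot E ($171), Lindqvist→Lot B ($132), Bakr→Lot C ($175), total $652.
VCG payment = (others' best without Jensen) − (others' welfare with Jensen) = 652 − 606 = $46.

Jensen pays $46.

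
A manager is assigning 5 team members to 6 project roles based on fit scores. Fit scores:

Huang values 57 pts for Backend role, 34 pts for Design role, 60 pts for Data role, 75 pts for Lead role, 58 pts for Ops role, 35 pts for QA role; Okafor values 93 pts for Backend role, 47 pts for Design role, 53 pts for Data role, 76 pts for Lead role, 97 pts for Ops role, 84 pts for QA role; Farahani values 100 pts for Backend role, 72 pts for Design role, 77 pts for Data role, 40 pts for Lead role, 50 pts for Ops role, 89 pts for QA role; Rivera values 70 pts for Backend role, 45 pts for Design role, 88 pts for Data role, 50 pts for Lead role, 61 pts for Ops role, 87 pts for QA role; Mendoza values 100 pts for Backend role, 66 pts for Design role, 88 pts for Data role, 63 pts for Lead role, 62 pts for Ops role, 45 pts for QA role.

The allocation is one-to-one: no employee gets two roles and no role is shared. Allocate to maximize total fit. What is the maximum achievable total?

Max total: 449 pts

Optimal: Huang→Lead role (75 pts), Okafor→Ops role (97 pts), Farahani→QA role (89 pts), Rivera→Data role (88 pts), Mendoza→Backend role (100 pts) — total 75+97+89+88+100 = 449 pts.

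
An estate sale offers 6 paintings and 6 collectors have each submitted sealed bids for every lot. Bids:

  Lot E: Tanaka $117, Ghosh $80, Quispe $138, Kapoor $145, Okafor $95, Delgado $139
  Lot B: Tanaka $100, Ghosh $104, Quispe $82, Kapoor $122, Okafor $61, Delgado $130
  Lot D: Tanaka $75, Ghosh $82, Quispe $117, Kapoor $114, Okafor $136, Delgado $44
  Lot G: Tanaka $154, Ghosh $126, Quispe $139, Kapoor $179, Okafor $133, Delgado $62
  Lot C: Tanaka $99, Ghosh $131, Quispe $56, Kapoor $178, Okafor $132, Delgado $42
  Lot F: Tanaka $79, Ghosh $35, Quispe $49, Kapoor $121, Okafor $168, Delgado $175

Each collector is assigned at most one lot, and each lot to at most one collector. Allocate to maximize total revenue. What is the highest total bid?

Treat this as an assignment problem: match each collector to one lot.
Optimal: Tanaka→Lot G ($154), Ghosh→Lot B ($104), Quispe→Lot E ($138), Kapoor→Lot C ($178), Okafor→Lot D ($136), Delgado→Lot F ($175) — total 154+104+138+178+136+175 = $885.
Row-greedy (each collector in turn takes its best remaining lot) gives $757, worse by 128.
Swapping Delgado↔Tanaka (Delgado→Lot G $62, Tanaka→Lot F $79) loses 188.
No other one-to-one assignment exceeds $885.

Maximum total: $885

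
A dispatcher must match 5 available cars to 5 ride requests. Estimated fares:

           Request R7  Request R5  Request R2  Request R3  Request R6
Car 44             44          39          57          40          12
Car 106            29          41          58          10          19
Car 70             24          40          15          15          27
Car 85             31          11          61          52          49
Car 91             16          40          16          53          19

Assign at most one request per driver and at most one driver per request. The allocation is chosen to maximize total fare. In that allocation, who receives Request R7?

Car 44 receives Request R7.

Treat this as an assignment problem: match each driver to one request.
Optimal: Car 44→Request R7 ($44), Car 106→Request R2 ($58), Car 70→Request R5 ($40), Car 85→Request R6 ($49), Car 91→Request R3 ($53) — total 44+58+40+49+53 = $244.
Max-entry greedy (repeatedly take the single best remaining cell) gives $226, worse by 18.
Car 44's own top request is Request R2 ($57), but forcing Car 44→Request R2 and reassigning the rest optimally gives only $228 — worse by 16.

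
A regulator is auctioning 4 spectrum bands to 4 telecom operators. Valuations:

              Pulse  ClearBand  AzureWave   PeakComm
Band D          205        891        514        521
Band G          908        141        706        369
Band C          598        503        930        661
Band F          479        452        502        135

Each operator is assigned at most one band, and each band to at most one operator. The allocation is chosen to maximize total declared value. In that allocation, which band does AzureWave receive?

AzureWave receives Band F.

Optimal: Pulse→Band G ($908M), ClearBand→Band D ($891M), AzureWave→Band F ($502M), PeakComm→Band C ($661M) — total 908+891+502+661 = $2962M.
Max-entry greedy (repeatedly take the single best remaining cell) gives $2864M, worse by 98.
Next-best assignment: Pulse→Band G, ClearBand→Band D, AzureWave→Band C, PeakComm→Band F = $2864M.
AzureWave's own top band is Band C ($930M), but forcing AzureWave→Band C and reassigning the rest optimally gives only $2864M — worse by 98.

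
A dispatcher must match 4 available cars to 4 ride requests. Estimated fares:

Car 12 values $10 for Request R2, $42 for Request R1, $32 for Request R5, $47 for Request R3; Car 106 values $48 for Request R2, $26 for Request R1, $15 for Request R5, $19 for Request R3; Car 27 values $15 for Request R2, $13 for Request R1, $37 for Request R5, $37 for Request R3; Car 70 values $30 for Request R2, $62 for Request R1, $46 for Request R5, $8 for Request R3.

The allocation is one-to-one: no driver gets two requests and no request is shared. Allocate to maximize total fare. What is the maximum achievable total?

Maximum total: $194

Optimal: Car 12→Request R3 ($47), Car 106→Request R2 ($48), Car 27→Request R5 ($37), Car 70→Request R1 ($62) — total 47+48+37+62 = $194.
Next-best assignment: Car 12→Request R5, Car 106→Request R2, Car 27→Request R3, Car 70→Request R1 = $179.
Checked against all permutations: $194 is optimal.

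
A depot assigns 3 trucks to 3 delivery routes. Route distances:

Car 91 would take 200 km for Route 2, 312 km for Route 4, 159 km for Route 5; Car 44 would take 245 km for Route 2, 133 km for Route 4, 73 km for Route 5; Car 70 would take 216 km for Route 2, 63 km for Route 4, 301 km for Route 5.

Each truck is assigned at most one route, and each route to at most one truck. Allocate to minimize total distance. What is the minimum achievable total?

Min total: 336 km

Treat this as an assignment problem: match each truck to one route.
Optimal: Car 91→Route 2 (200 km), Car 44→Route 5 (73 km), Car 70→Route 4 (63 km) — total 200+73+63 = 336 km.
Row-greedy (each truck in turn takes its cheapest remaining route) gives 508 km, worse by 172.
Swapping Car 70↔Car 91 (Car 70→Route 2 216 km, Car 91→Route 4 312 km) adds 265.
Checked against all permutations: 336 km is optimal.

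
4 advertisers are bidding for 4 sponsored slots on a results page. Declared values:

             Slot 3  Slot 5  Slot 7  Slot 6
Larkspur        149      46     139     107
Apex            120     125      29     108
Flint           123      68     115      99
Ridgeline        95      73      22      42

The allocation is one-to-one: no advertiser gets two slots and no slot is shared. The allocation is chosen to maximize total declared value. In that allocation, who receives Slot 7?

Larkspur receives Slot 7.

This is the linear assignment problem.
Optimal: Larkspur→Slot 7 ($139), Apex→Slot 5 ($125), Flint→Slot 6 ($99), Ridgeline→Slot 3 ($95) — total 139+125+99+95 = $458.
Larkspur's own top slot is Slot 3 ($149), but forcing Larkspur→Slot 3 and reassigning the rest optimally gives only $445 — worse by 13.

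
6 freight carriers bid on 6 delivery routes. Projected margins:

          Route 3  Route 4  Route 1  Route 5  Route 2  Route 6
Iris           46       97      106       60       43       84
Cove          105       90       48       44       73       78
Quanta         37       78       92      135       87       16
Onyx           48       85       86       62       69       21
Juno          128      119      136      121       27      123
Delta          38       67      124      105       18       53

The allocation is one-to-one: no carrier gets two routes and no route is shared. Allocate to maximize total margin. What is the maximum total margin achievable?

Maximum total: $653k

This is the linear assignment problem.
Optimal: Iris→Route 4 ($97k), Cove→Route 3 ($105k), Quanta→Route 5 ($135k), Onyx→Route 2 ($69k), Juno→Route 6 ($123k), Delta→Route 1 ($124k) — total 97+105+135+69+123+124 = $653k.
Swapping Quanta↔Delta (Quanta→Route 1 $92k, Delta→Route 5 $105k) loses 62.
Checked against all permutations: $653k is optimal.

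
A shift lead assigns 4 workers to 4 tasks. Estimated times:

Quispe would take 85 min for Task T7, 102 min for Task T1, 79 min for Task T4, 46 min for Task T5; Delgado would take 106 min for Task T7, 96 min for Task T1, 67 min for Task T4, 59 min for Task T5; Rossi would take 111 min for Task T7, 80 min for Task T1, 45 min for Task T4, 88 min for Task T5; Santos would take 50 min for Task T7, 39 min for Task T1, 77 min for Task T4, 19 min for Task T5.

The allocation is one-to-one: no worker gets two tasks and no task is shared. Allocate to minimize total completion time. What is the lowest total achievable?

This is a one-to-one assignment (minimum-cost bipartite matching).
Optimal: Quispe→Task T7 (85 min), Delgado→Task T5 (59 min), Rossi→Task T4 (45 min), Santos→Task T1 (39 min) — total 85+59+45+39 = 228 min.
Min-entry greedy (repeatedly take the single cheapest remaining cell) gives 245 min, worse by 17.
Swapping Rossi↔Quispe (Rossi→Task T7 111 min, Quispe→Task T4 79 min) adds 60.

Minimum total: 228 min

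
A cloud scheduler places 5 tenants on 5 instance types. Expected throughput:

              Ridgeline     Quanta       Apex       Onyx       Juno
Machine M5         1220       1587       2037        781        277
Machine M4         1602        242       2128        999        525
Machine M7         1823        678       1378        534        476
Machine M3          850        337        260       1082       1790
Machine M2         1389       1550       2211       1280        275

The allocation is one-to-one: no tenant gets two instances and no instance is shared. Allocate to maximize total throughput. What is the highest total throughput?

Maximum total: 8608 ops/s

Optimal: Ridgeline→Machine M7 (1823 ops/s), Quanta→Machine M5 (1587 ops/s), Apex→Machine M4 (2128 ops/s), Onyx→Machine M2 (1280 ops/s), Juno→Machine M3 (1790 ops/s) — total 1823+1587+2128+1280+1790 = 8608 ops/s.
Max-entry greedy (repeatedly take the single best remaining cell) gives 8410 ops/s, worse by 198.
Next-best assignment: Ridgeline→Machine M7, Quanta→Machine M5, Apex→Machine M2, Onyx→Machine M4, Juno→Machine M3 = 8410 ops/s.
Swapping Ridgeline↔Onyx (Ridgeline→Machine M2 1389 ops/s, Onyx→Machine M7 534 ops/s) loses 1180.
No other one-to-one assignment exceeds 8608 ops/s.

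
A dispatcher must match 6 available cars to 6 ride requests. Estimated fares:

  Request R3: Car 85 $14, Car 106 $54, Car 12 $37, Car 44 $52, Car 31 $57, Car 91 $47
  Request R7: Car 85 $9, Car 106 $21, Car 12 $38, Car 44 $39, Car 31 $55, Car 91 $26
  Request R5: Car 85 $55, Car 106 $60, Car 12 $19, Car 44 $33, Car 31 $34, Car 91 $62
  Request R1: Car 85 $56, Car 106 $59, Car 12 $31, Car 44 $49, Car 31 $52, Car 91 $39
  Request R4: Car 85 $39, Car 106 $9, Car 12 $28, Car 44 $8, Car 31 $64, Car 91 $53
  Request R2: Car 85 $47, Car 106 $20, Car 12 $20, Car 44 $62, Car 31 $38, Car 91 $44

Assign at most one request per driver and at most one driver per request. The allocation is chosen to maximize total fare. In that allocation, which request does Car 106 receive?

Car 106 receives Request R3.

Optimal: Car 85→Request R1 ($56), Car 106→Request R3 ($54), Car 12→Request R7 ($38), Car 44→Request R2 ($62), Car 31→Request R4 ($64), Car 91→Request R5 ($62) — total 56+54+38+62+64+62 = $336.
Next-best assignment: Car 85→Request R1, Car 106→Request R5, Car 12→Request R7, Car 44→Request R2, Car 31→Request R4, Car 91→Request R3 = $327.
Car 106's own top request is Request R5 ($60), but forcing Car 106→Request R5 and reassigning the rest optimally gives only $327 — worse by 9.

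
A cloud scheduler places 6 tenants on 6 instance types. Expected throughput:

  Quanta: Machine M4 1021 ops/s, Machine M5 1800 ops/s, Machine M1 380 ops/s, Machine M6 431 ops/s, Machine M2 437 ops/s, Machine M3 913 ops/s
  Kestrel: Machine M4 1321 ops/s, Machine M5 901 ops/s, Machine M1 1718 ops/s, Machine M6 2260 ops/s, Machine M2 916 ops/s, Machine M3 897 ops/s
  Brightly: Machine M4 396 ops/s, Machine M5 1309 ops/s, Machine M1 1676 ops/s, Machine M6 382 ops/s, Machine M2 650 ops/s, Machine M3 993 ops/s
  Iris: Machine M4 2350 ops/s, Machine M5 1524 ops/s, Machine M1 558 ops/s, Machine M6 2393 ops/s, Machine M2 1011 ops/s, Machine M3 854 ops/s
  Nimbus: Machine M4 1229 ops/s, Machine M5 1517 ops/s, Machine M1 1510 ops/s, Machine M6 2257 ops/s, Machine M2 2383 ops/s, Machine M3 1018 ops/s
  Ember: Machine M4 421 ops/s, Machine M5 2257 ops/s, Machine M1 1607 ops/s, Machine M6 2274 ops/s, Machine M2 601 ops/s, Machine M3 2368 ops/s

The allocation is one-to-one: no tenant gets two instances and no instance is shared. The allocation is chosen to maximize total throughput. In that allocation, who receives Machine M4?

Iris receives Machine M4.

Treat this as an assignment problem: match each tenant to one instance.
Optimal: Quanta→Machine M5 (1800 ops/s), Kestrel→Machine M6 (2260 ops/s), Brightly→Machine M1 (1676 ops/s), Iris→Machine M4 (2350 ops/s), Nimbus→Machine M2 (2383 ops/s), Ember→Machine M3 (2368 ops/s) — total 1800+2260+1676+2350+2383+2368 = 12837 ops/s.
Column-greedy (each instance in turn goes to its best remaining tenant) gives 10145 ops/s, worse by 2692.
Next-best assignment: Quanta→Machine M5, Kestrel→Machine M4, Brightly→Machine M1, Iris→Machine M6, Nimbus→Machine M2, Ember→Machine M3 = 11941 ops/s.
Every other assignment is strictly worse.
Iris's own top instance is Machine M6 (2393 ops/s), but forcing Iris→Machine M6 and reassigning the rest optimally gives only 11941 ops/s — worse by 896.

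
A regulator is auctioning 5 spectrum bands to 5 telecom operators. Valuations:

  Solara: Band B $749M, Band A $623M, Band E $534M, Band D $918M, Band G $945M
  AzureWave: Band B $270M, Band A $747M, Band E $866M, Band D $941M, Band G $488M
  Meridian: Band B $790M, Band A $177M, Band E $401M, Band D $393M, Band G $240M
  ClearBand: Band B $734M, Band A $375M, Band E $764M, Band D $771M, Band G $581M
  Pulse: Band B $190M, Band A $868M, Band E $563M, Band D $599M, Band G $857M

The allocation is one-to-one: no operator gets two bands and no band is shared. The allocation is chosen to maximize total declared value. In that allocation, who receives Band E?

Optimal: Solara→Band G ($945M), AzureWave→Band D ($941M), Meridian→Band B ($790M), ClearBand→Band E ($764M), Pulse→Band A ($868M) — total 945+941+790+764+868 = $4308M.
Column-greedy (each band in turn goes to its best remaining operator) gives $4023M, worse by 285.
ClearBand's own top band is Band D ($771M), but forcing ClearBand→Band D and reassigning the rest optimally gives only $4240M — worse by 68.

ClearBand receives Band E.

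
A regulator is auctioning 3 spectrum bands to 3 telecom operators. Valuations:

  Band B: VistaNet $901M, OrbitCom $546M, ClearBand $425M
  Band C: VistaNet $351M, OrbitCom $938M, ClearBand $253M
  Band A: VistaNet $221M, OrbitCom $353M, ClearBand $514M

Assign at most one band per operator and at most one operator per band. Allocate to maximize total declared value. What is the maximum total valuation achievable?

This is a one-to-one assignment (maximum-weight bipartite matching).
Optimal: VistaNet→Band B ($901M), OrbitCom→Band C ($938M), ClearBand→Band A ($514M) — total 901+938+514 = $2353M.
Next-best assignment: VistaNet→Band A, OrbitCom→Band C, ClearBand→Band B = $1584M.
No other one-to-one assignment exceeds $2353M.

Maximum total: $2353M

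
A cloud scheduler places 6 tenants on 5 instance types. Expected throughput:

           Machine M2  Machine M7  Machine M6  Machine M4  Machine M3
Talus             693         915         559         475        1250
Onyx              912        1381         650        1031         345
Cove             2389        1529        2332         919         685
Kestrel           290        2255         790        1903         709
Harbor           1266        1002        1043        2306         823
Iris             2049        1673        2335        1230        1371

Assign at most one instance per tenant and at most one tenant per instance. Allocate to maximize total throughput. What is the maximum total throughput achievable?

This is the linear assignment problem.
Optimal: Cove→Machine M2 (2389 ops/s), Kestrel→Machine M7 (2255 ops/s), Iris→Machine M6 (2335 ops/s), Harbor→Machine M4 (2306 ops/s), Talus→Machine M3 (1250 ops/s) — total 2389+2255+2335+2306+1250 = 10535 ops/s.
Row-greedy (each tenant in turn takes its best remaining instance) gives 7966 ops/s, worse by 2569.
Next-best assignment: Iris→Machine M2, Kestrel→Machine M7, Cove→Machine M6, Harbor→Machine M4, Talus→Machine M3 = 10192 ops/s.
Every other assignment is strictly worse.

Maximum total: 10535 ops/s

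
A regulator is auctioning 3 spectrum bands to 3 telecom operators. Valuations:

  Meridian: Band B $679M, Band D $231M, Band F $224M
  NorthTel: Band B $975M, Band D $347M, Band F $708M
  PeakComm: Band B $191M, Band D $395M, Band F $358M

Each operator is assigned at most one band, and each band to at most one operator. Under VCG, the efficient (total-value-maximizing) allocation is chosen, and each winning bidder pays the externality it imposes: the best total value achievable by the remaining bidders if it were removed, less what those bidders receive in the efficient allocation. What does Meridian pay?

Efficient allocation: Meridian→Band B ($679M), NorthTel→Band F ($708M), PeakComm→Band D ($395M); total welfare W = $1782M.
Meridian receives Band B at value $679M, so the others get W − 679 = $1103M.
Without Meridian: best allocation of the remaining 2 bidders over all 3 bands is NorthTel→Band B ($975M), PeakComm→Band D ($395M), total $1370M.
VCG payment = (others' best without Meridian) − (others' welfare with Meridian) = 1370 − 1103 = $267M.

Meridian pays $267M.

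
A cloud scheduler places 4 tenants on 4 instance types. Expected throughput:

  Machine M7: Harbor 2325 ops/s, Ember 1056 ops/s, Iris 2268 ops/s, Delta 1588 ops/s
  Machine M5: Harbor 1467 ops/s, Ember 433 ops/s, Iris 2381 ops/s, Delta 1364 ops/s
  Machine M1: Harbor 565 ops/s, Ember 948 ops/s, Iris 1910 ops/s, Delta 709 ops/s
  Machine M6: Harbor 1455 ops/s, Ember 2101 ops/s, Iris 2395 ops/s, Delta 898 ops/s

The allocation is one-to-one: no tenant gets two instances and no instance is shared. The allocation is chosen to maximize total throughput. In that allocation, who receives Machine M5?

This is the linear assignment problem.
Optimal: Harbor→Machine M7 (2325 ops/s), Ember→Machine M6 (2101 ops/s), Iris→Machine M1 (1910 ops/s), Delta→Machine M5 (1364 ops/s) — total 2325+2101+1910+1364 = 7700 ops/s.
Column-greedy (each instance in turn goes to its best remaining tenant) gives 6552 ops/s, worse by 1148.
Delta's own top instance is Machine M7 (1588 ops/s), but forcing Delta→Machine M7 and reassigning the rest optimally gives only 7066 ops/s — worse by 634.

Delta receives Machine M5.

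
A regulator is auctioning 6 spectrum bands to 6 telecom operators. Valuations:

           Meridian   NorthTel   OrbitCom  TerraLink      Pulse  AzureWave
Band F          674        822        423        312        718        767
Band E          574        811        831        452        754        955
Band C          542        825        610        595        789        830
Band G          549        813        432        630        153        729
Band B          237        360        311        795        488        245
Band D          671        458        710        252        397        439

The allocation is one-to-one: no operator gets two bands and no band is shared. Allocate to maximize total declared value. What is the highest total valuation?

Maximum total: $4736M

Optimal: Meridian→Band F ($674M), NorthTel→Band G ($813M), OrbitCom→Band D ($710M), TerraLink→Band B ($795M), Pulse→Band C ($789M), AzureWave→Band E ($955M) — total 674+813+710+795+789+955 = $4736M.
Max-entry greedy (repeatedly take the single best remaining cell) gives $4552M, worse by 184.
Next-best assignment: Meridian→Band D, NorthTel→Band G, OrbitCom→Band E, TerraLink→Band B, Pulse→Band C, AzureWave→Band F = $4666M.
Checked against all permutations: $4736M is optimal.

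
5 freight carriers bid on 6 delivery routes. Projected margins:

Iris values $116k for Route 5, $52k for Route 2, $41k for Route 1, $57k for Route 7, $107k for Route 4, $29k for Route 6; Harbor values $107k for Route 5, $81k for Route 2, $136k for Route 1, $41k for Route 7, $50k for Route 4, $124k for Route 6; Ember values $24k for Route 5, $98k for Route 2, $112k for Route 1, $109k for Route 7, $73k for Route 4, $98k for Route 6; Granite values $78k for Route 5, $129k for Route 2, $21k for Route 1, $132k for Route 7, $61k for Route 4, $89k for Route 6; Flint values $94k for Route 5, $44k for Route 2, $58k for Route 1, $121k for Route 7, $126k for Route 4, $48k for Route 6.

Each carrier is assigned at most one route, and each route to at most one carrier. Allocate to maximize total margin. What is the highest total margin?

This is the linear assignment problem.
Optimal: Iris→Route 5 ($116k), Harbor→Route 1 ($136k), Ember→Route 7 ($109k), Granite→Route 2 ($129k), Flint→Route 4 ($126k) — total 116+136+109+129+126 = $616k.
Column-greedy (each route in turn goes to its best remaining carrier) gives $575k, worse by 41.

Maximum total: $616k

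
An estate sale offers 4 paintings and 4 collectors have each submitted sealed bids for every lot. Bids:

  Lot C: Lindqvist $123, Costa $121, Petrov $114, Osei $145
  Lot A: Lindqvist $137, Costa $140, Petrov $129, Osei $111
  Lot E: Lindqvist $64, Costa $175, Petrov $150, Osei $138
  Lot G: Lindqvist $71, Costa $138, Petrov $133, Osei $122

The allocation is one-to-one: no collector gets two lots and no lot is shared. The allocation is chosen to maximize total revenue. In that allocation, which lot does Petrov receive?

Petrov receives Lot G.

Optimal: Lindqvist→Lot A ($137), Costa→Lot E ($175), Petrov→Lot G ($133), Osei→Lot C ($145) — total 137+175+133+145 = $590.
Column-greedy (each lot in turn goes to its best remaining collector) gives $506, worse by 84.
Next-best assignment: Lindqvist→Lot A, Costa→Lot G, Petrov→Lot E, Osei→Lot C = $570.
Petrov's own top lot is Lot E ($150), but forcing Petrov→Lot E and reassigning the rest optimally gives only $570 — worse by 20.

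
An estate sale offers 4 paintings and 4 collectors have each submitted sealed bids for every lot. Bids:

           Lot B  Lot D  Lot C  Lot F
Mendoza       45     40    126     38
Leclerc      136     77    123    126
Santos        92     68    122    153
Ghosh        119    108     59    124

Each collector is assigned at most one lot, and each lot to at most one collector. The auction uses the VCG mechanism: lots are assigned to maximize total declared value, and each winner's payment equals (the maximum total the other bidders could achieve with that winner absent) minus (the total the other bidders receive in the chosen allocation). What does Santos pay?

Santos pays $16.

Efficient allocation: Mendoza→Lot C ($126), Leclerc→Lot B ($136), Santos→Lot F ($153), Ghosh→Lot D ($108); total welfare W = $523.
Santos receives Lot F at value $153, so the others get W − 153 = $370.
Without Santos: best allocation of the remaining 3 bidders over all 4 lots is Mendoza→Lot C ($126), Leclerc→Lot B ($136), Ghosh→Lot F ($124), total $386.
VCG payment = (others' best without Santos) − (others' welfare with Santos) = 386 − 370 = $16.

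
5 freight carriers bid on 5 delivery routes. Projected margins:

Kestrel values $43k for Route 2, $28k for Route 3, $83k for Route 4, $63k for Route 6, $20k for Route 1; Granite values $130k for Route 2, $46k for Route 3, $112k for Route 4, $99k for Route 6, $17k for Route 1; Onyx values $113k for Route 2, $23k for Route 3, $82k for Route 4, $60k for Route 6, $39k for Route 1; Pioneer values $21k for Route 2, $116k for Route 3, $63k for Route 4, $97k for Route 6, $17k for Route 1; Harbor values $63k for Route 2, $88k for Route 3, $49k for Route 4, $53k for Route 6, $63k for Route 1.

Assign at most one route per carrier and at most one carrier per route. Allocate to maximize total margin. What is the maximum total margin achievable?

Optimal: Kestrel→Route 4 ($83k), Granite→Route 6 ($99k), Onyx→Route 2 ($113k), Pioneer→Route 3 ($116k), Harbor→Route 1 ($63k) — total 83+99+113+116+63 = $474k.
Row-greedy (each carrier in turn takes its best remaining route) gives $452k, worse by 22.
Next-best assignment: Kestrel→Route 6, Granite→Route 4, Onyx→Route 2, Pioneer→Route 3, Harbor→Route 1 = $467k.
No other one-to-one assignment exceeds $474k.

Max total: $474k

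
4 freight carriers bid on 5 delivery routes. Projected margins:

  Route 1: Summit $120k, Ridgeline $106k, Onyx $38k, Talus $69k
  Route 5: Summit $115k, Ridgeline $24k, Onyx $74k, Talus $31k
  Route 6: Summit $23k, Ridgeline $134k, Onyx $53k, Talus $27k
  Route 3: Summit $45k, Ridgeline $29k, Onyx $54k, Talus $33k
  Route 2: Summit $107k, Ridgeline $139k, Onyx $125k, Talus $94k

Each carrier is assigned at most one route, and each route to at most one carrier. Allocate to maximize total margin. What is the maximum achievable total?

This is the linear assignment problem.
Optimal: Summit→Route 5 ($115k), Ridgeline→Route 6 ($134k), Onyx→Route 2 ($125k), Talus→Route 1 ($69k) — total 115+134+125+69 = $443k.
Row-greedy (each carrier in turn takes its best remaining route) gives $366k, worse by 77.
Next-best assignment: Summit→Route 1, Ridgeline→Route 6, Onyx→Route 5, Talus→Route 2 = $422k.
Swapping Summit↔Ridgeline (Summit→Route 6 $23k, Ridgeline→Route 5 $24k) loses 202.
No other one-to-one assignment exceeds $443k.

Max total: $443k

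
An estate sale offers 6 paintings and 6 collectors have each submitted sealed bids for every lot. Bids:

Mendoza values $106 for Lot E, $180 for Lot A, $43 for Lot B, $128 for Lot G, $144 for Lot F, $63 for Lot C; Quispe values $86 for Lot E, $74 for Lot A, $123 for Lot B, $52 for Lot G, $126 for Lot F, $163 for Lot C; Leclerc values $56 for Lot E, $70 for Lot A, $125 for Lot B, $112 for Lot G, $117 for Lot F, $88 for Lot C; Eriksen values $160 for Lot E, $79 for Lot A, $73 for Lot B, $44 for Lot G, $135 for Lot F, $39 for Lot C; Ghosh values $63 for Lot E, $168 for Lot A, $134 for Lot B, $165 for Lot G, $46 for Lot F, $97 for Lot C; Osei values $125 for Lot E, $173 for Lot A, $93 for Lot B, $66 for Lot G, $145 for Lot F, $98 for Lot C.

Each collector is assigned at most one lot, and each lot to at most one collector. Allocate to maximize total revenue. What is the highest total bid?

Maximum total: $938

This is the linear assignment problem.
Optimal: Mendoza→Lot A ($180), Quispe→Lot C ($163), Leclerc→Lot B ($125), Eriksen→Lot E ($160), Ghosh→Lot G ($165), Osei→Lot F ($145) — total 180+163+125+160+165+145 = $938.
Column-greedy (each lot in turn goes to its best remaining collector) gives $894, worse by 44.
Swapping Mendoza↔Ghosh (Mendoza→Lot G $128, Ghosh→Lot A $168) loses 49.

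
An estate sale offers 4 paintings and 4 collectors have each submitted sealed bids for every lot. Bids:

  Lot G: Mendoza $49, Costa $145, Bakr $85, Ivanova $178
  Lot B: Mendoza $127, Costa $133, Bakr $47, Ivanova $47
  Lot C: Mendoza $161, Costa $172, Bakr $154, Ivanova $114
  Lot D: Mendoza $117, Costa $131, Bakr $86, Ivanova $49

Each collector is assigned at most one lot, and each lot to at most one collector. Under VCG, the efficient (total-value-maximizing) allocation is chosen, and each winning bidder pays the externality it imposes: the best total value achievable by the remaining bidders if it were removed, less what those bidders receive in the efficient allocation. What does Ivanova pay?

Efficient allocation: Mendoza→Lot B ($127), Costa→Lot D ($131), Bakr→Lot C ($154), Ivanova→Lot G ($178); total welfare W = $590.
Ivanova receives Lot G at value $178, so the others get W − 178 = $412.
Without Ivanova: best allocation of the remaining 3 bidders over all 4 lots is Mendoza→Lot B ($127), Costa→Lot G ($145), Bakr→Lot C ($154), total $426.
VCG payment = (others' best without Ivanova) − (others' welfare with Ivanova) = 426 − 412 = $14.

Ivanova pays $14.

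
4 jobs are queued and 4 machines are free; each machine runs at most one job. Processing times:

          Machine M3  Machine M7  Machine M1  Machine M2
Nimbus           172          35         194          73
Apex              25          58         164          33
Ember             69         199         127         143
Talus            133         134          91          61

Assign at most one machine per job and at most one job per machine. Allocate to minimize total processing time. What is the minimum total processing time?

Optimal: Nimbus→Machine M7 (35 min), Apex→Machine M2 (33 min), Ember→Machine M3 (69 min), Talus→Machine M1 (91 min) — total 35+33+69+91 = 228 min.
Min-entry greedy (repeatedly take the single cheapest remaining cell) gives 248 min, worse by 20.
Next-best assignment: Nimbus→Machine M7, Apex→Machine M3, Ember→Machine M1, Talus→Machine M2 = 248 min.
Swapping Ember↔Apex (Ember→Machine M2 143 min, Apex→Machine M3 25 min) adds 66.

Minimum total: 228 min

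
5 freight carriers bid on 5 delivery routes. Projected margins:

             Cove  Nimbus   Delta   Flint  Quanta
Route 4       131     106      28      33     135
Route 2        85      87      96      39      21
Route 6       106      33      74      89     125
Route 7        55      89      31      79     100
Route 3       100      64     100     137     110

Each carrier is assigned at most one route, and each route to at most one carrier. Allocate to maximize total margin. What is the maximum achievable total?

Optimal: Cove→Route 4 ($131k), Nimbus→Route 7 ($89k), Delta→Route 2 ($96k), Flint→Route 3 ($137k), Quanta→Route 6 ($125k) — total 131+89+96+137+125 = $578k.
Max-entry greedy (repeatedly take the single best remaining cell) gives $563k, worse by 15.
Next-best assignment: Cove→Route 6, Nimbus→Route 7, Delta→Route 2, Flint→Route 3, Quanta→Route 4 = $563k.

Maximum total: $578k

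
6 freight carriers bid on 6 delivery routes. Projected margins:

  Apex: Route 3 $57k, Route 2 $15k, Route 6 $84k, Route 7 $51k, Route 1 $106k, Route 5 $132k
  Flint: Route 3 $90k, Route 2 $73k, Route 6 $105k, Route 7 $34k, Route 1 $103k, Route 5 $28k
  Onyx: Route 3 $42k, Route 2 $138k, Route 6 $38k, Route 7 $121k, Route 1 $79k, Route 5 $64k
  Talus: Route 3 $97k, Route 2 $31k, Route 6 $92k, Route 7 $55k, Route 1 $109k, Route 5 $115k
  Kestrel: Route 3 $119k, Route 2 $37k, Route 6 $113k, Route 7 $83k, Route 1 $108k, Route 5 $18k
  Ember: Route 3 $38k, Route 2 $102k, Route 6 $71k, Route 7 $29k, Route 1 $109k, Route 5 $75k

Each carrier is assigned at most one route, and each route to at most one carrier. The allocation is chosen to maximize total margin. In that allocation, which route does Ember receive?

Ember receives Route 2.

Optimal: Apex→Route 5 ($132k), Flint→Route 6 ($105k), Onyx→Route 7 ($121k), Talus→Route 1 ($109k), Kestrel→Route 3 ($119k), Ember→Route 2 ($102k) — total 132+105+121+109+119+102 = $688k.
Next-best assignment: Apex→Route 5, Flint→Route 1, Onyx→Route 7, Talus→Route 6, Kestrel→Route 3, Ember→Route 2 = $669k.
Swapping Onyx↔Apex (Onyx→Route 5 $64k, Apex→Route 7 $51k) loses 138.
Every other assignment is strictly worse.
Ember's own top route is Route 1 ($109k), but forcing Ember→Route 1 and reassigning the rest optimally gives only $664k — worse by 24.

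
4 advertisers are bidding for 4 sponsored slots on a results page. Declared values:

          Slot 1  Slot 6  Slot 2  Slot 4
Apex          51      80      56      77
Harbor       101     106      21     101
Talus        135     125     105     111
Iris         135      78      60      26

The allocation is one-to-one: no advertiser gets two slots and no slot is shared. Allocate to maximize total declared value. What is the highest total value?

Max total: $423

Optimal: Apex→Slot 4 ($77), Harbor→Slot 6 ($106), Talus→Slot 2 ($105), Iris→Slot 1 ($135) — total 77+106+105+135 = $423.
Max-entry greedy (repeatedly take the single best remaining cell) gives $378, worse by 45.
Next-best assignment: Apex→Slot 6, Harbor→Slot 4, Talus→Slot 2, Iris→Slot 1 = $421.
No other one-to-one assignment exceeds $423.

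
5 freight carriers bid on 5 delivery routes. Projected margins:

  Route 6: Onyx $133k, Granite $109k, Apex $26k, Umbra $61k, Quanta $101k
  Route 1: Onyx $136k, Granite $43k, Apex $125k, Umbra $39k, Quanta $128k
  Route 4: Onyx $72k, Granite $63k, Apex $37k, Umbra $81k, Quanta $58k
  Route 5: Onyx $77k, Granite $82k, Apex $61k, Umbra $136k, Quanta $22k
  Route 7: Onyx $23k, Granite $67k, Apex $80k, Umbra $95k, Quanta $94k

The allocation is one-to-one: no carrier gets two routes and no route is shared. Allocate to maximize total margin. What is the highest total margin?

This is a one-to-one assignment (maximum-weight bipartite matching).
Optimal: Onyx→Route 6 ($133k), Granite→Route 4 ($63k), Apex→Route 1 ($125k), Umbra→Route 5 ($136k), Quanta→Route 7 ($94k) — total 133+63+125+136+94 = $551k.
Column-greedy (each route in turn goes to its best remaining carrier) gives $504k, worse by 47.
Swapping Onyx↔Apex (Onyx→Route 1 $136k, Apex→Route 6 $26k) loses 96.

Maximum total: $551k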